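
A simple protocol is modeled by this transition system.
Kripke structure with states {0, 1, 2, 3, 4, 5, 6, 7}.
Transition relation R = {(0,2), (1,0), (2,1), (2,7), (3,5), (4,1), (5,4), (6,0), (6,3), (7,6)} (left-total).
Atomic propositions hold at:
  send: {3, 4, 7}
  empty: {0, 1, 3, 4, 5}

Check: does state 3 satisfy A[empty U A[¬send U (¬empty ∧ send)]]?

Sat(¬send) = {0, 1, 2, 5, 6}
Sat(¬empty) = {2, 6, 7}
Sat(¬empty ∧ send) = {7}
A[¬send U (¬empty ∧ send)]: least fixpoint, start Z0 = Sat((¬empty ∧ send)) = {7}, add states in Sat(¬send) with every successor in Z. Already a fixed point.
Sat(A[¬send U (¬empty ∧ send)]) = {7}
A[empty U A[¬send U (¬empty ∧ send)]]: least fixpoint, start Z0 = Sat(A[¬send U (¬empty ∧ send)]) = {7}, add states in Sat(empty) with every successor in Z. Already a fixed point.
Sat(A[empty U A[¬send U (¬empty ∧ send)]]) = {7}
3 ∉ Sat(A[empty U A[¬send U (¬empty ∧ send)]]) = {7}, so the formula does not hold at 3.

No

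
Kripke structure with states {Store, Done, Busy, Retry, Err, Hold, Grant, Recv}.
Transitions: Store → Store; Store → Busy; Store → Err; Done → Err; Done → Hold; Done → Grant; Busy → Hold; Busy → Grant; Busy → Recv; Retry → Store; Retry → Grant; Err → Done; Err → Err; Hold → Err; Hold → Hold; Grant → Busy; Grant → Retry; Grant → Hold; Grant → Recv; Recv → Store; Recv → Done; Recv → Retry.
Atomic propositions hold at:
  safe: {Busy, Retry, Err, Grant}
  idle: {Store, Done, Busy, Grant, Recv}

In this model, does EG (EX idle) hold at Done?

Yes

Sat(EX idle) = {s : some successor in {Store, Done, Busy, Grant, Recv}} = {Store, Done, Busy, Retry, Err, Grant, Recv}
EG (EX idle): greatest fixpoint, start Z0 = {Store, Done, Busy, Retry, Err, Grant, Recv}, keep only states in Sat with some successor in Z. Already a fixed point.
Sat(EG (EX idle)) = {Store, Done, Busy, Retry, Err, Grant, Recv}
Done ∈ Sat(EG (EX idle)) = {Store, Done, Busy, Retry, Err, Grant, Recv}, so the formula holds at Done.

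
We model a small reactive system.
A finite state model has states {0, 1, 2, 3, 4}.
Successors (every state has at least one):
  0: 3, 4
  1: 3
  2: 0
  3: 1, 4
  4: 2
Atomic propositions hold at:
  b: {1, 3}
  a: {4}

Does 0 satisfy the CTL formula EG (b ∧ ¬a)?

No

Sat(¬a) = {0, 1, 2, 3}
Sat(b ∧ ¬a) = {1, 3}
EG (b ∧ ¬a): greatest fixpoint, start Z0 = {1, 3}, keep only states in Sat with some successor in Z. Already a fixed point.
Sat(EG (b ∧ ¬a)) = {1, 3}
0 ∉ Sat(EG (b ∧ ¬a)) = {1, 3}, so the formula does not hold at 0.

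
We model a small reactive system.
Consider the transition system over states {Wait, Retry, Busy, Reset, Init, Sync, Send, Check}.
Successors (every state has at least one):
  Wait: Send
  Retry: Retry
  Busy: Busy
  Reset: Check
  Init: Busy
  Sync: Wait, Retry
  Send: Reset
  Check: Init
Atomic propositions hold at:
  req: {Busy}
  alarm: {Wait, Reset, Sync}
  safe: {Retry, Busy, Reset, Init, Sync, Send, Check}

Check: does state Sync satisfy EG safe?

EG safe: greatest fixpoint, start Z0 = {Retry, Busy, Reset, Init, Sync, Send, Check}, keep only states in Sat with some successor in Z. Already a fixed point.
Sat(EG safe) = {Retry, Busy, Reset, Init, Sync, Send, Check}
Sync ∈ Sat(EG safe) = {Retry, Busy, Reset, Init, Sync, Send, Check}, so the formula holds at Sync.

Yes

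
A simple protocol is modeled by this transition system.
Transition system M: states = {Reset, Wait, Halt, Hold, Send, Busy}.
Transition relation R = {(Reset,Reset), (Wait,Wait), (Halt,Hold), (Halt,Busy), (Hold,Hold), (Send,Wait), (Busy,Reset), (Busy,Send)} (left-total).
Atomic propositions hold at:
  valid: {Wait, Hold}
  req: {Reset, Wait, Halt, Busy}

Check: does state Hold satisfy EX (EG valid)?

EG valid: greatest fixpoint, start Z0 = {Wait, Hold}, keep only states in Sat with some successor in Z. Already a fixed point.
Sat(EG valid) = {Wait, Hold}
Sat(EX (EG valid)) = {s : some successor in {Wait, Hold}} = {Wait, Halt, Hold, Send}
Hold ∈ Sat(EX (EG valid)) = {Wait, Halt, Hold, Send}, so the formula holds at Hold.

Yes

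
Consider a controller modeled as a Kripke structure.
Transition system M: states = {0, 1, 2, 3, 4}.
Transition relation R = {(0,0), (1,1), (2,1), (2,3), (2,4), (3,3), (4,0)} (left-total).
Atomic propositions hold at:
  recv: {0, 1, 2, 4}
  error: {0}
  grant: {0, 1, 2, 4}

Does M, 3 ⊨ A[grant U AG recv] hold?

AG recv: greatest fixpoint, start Z0 = {0, 1, 2, 4}, keep only states in Sat with every successor in Z. Z1 = {0, 1, 4}; fixed.
Sat(AG recv) = {0, 1, 4}
A[grant U AG recv]: least fixpoint, start Z0 = Sat(AG recv) = {0, 1, 4}, add states in Sat(grant) with every successor in Z. Already a fixed point.
Sat(A[grant U AG recv]) = {0, 1, 4}
3 ∉ Sat(A[grant U AG recv]) = {0, 1, 4}, so the formula does not hold at 3.

No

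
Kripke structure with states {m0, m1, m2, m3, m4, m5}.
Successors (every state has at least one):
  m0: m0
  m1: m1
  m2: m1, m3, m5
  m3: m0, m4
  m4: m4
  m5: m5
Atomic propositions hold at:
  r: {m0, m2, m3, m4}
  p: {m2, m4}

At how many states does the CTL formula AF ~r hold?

2

Sat(~r) = {m1, m5}
AF ~r: least fixpoint, start Z0 = {m1, m5}, add states with every successor in Z. Already a fixed point.
Sat(AF ~r) = {m1, m5}
|Sat(AF ~r)| = |{m1, m5}| = 2.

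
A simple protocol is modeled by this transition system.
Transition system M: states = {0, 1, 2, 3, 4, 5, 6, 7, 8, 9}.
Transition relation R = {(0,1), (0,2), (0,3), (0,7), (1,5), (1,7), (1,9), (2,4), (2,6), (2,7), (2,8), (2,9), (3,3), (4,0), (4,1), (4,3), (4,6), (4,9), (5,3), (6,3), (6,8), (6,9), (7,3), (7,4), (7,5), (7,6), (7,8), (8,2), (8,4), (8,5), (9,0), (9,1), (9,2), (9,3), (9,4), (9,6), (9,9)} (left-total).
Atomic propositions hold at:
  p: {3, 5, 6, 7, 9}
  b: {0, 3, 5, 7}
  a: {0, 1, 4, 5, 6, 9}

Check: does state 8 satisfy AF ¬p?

Sat(¬p) = {0, 1, 2, 4, 8}
AF ¬p: least fixpoint, start Z0 = {0, 1, 2, 4, 8}, add states with every successor in Z. Already a fixed point.
Sat(AF ¬p) = {0, 1, 2, 4, 8}
8 ∈ Sat(AF ¬p) = {0, 1, 2, 4, 8}, so the formula holds at 8.

Yes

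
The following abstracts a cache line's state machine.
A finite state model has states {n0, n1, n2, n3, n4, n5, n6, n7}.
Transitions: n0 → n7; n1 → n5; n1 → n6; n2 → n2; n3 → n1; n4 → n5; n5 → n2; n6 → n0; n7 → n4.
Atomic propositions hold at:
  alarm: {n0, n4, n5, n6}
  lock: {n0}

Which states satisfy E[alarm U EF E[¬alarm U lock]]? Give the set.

Sat(¬alarm) = {n1, n2, n3, n7}
E[¬alarm U lock]: least fixpoint, start Z0 = Sat(lock) = {n0}, add states in Sat(¬alarm) with some successor in Z. Already a fixed point.
Sat(E[¬alarm U lock]) = {n0}
EF E[¬alarm U lock]: least fixpoint, start Z0 = {n0}, add states with some successor in Z. Z1 = {n0, n6}; Z2 = {n0, n1, n6}; Z3 = {n0, n1, n3, n6}; fixed.
Sat(EF E[¬alarm U lock]) = {n0, n1, n3, n6}
E[alarm U EF E[¬alarm U lock]]: least fixpoint, start Z0 = Sat(EF E[¬alarm U lock]) = {n0, n1, n3, n6}, add states in Sat(alarm) with some successor in Z. Already a fixed point.
Sat(E[alarm U EF E[¬alarm U lock]]) = {n0, n1, n3, n6}

{n0, n1, n3, n6}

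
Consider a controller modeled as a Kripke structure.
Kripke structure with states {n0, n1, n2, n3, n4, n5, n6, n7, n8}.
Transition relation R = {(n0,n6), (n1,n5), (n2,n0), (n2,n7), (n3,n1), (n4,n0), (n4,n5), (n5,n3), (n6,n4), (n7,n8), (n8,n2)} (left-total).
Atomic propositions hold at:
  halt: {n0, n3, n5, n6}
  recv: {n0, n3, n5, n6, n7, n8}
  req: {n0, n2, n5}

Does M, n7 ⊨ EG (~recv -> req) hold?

Sat(~recv) = {n1, n2, n4}
Sat(~recv -> req) = {n0, n2, n3, n5, n6, n7, n8}
EG (~recv -> req): greatest fixpoint, start Z0 = {n0, n2, n3, n5, n6, n7, n8}, keep only states in Sat with some successor in Z. Z1 = {n0, n2, n5, n7, n8}; Z2 = {n2, n7, n8}; fixed.
Sat(EG (~recv -> req)) = {n2, n7, n8}
n7 ∈ Sat(EG (~recv -> req)) = {n2, n7, n8}, so the formula holds at n7.

Yes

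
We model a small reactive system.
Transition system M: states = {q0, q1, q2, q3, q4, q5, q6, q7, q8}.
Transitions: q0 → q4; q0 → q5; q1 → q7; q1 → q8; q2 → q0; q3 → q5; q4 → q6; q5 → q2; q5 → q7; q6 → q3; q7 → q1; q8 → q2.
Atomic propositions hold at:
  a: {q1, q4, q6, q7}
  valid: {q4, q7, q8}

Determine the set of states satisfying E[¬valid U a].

Sat(¬valid) = {q0, q1, q2, q3, q5, q6}
E[¬valid U a]: least fixpoint, start Z0 = Sat(a) = {q1, q4, q6, q7}, add states in Sat(¬valid) with some successor in Z. Z1 = {q0, q1, q4, q5, q6, q7}; Z2 = {q0, q1, q2, q3, q4, q5, q6, q7}; fixed.
Sat(E[¬valid U a]) = {q0, q1, q2, q3, q4, q5, q6, q7}

{q0, q1, q2, q3, q4, q5, q6, q7}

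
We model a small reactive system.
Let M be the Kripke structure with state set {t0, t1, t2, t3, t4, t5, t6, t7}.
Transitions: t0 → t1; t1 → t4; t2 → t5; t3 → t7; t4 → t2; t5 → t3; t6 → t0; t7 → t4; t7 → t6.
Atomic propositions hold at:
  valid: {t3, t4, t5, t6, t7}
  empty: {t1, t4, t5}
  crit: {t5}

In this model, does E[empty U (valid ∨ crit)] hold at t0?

No

Sat(valid ∨ crit) = {t3, t4, t5, t6, t7}
E[empty U (valid ∨ crit)]: least fixpoint, start Z0 = Sat((valid ∨ crit)) = {t3, t4, t5, t6, t7}, add states in Sat(empty) with some successor in Z. Z1 = {t1, t3, t4, t5, t6, t7}; fixed.
Sat(E[empty U (valid ∨ crit)]) = {t1, t3, t4, t5, t6, t7}
t0 ∉ Sat(E[empty U (valid ∨ crit)]) = {t1, t3, t4, t5, t6, t7}, so the formula does not hold at t0.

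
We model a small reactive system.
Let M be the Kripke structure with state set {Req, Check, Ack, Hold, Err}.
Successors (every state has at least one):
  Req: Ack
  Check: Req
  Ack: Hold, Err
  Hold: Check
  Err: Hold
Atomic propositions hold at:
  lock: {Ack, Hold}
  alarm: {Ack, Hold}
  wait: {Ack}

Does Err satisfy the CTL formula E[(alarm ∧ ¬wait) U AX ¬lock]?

No

Sat(¬wait) = {Req, Check, Hold, Err}
Sat(alarm ∧ ¬wait) = {Hold}
Sat(¬lock) = {Req, Check, Err}
Sat(AX ¬lock) = {s : every successor in {Req, Check, Err}} = {Check, Hold}
E[(alarm ∧ ¬wait) U AX ¬lock]: least fixpoint, start Z0 = Sat(AX ¬lock) = {Check, Hold}, add states in Sat(alarm ∧ ¬wait) with some successor in Z. Already a fixed point.
Sat(E[(alarm ∧ ¬wait) U AX ¬lock]) = {Check, Hold}
Err ∉ Sat(E[(alarm ∧ ¬wait) U AX ¬lock]) = {Check, Hold}, so the formula does not hold at Err.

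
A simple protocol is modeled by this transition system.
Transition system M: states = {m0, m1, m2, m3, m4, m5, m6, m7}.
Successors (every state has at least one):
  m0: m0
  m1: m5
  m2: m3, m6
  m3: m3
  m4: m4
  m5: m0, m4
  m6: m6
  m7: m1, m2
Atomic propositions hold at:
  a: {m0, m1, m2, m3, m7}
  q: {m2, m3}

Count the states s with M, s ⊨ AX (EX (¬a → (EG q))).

Sat(¬a) = {m4, m5, m6}
EG q: greatest fixpoint, start Z0 = {m2, m3}, keep only states in Sat with some successor in Z. Already a fixed point.
Sat(EG q) = {m2, m3}
Sat(¬a → (EG q)) = {m0, m1, m2, m3, m7}
Sat(EX (¬a → (EG q))) = {s : some successor in {m0, m1, m2, m3, m7}} = {m0, m2, m3, m5, m7}
Sat(AX (EX (¬a → (EG q)))) = {s : every successor in {m0, m2, m3, m5, m7}} = {m0, m1, m3}
|Sat(AX (EX (¬a → (EG q))))| = |{m0, m1, m3}| = 3.

3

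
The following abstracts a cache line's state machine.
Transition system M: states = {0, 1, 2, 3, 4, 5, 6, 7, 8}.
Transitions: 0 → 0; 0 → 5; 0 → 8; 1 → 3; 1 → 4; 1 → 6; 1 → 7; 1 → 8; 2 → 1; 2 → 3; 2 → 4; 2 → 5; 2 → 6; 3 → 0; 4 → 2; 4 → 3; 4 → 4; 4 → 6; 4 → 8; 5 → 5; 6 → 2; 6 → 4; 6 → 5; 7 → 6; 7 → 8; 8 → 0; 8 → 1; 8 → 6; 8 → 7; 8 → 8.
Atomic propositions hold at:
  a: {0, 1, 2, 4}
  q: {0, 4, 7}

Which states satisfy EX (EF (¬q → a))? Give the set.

{0, 1, 2, 3, 4, 6, 7, 8}

Sat(¬q) = {1, 2, 3, 5, 6, 8}
Sat(¬q → a) = {0, 1, 2, 4, 7}
EF (¬q → a): least fixpoint, start Z0 = {0, 1, 2, 4, 7}, add states with some successor in Z. Z1 = {0, 1, 2, 3, 4, 6, 7, 8}; fixed.
Sat(EF (¬q → a)) = {0, 1, 2, 3, 4, 6, 7, 8}
Sat(EX (EF (¬q → a))) = {s : some successor in {0, 1, 2, 3, 4, 6, 7, 8}} = {0, 1, 2, 3, 4, 6, 7, 8}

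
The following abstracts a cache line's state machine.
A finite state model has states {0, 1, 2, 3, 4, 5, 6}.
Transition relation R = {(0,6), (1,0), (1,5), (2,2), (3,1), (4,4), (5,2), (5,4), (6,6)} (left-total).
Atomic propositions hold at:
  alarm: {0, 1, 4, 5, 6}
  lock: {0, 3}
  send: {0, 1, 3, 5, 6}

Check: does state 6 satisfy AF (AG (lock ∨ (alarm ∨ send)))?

Yes

Sat(alarm ∨ send) = {0, 1, 3, 4, 5, 6}
Sat(lock ∨ (alarm ∨ send)) = {0, 1, 3, 4, 5, 6}
AG (lock ∨ (alarm ∨ send)): greatest fixpoint, start Z0 = {0, 1, 3, 4, 5, 6}, keep only states in Sat with every successor in Z. Z1 = {0, 1, 3, 4, 6}; Z2 = {0, 3, 4, 6}; Z3 = {0, 4, 6}; fixed.
Sat(AG (lock ∨ (alarm ∨ send))) = {0, 4, 6}
AF (AG (lock ∨ (alarm ∨ send))): least fixpoint, start Z0 = {0, 4, 6}, add states with every successor in Z. Already a fixed point.
Sat(AF (AG (lock ∨ (alarm ∨ send)))) = {0, 4, 6}
6 ∈ Sat(AF (AG (lock ∨ (alarm ∨ send)))) = {0, 4, 6}, so the formula holds at 6.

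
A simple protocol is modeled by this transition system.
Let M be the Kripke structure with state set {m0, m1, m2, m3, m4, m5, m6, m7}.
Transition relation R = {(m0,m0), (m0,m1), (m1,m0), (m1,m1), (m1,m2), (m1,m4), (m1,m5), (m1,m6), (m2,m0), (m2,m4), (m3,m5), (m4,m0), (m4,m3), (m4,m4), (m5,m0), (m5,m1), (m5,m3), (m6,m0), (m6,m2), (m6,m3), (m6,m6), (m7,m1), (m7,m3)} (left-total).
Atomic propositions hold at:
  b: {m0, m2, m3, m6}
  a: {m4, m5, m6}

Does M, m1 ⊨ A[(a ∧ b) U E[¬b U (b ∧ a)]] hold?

Yes

Sat(a ∧ b) = {m6}
Sat(¬b) = {m1, m4, m5, m7}
Sat(b ∧ a) = {m6}
E[¬b U (b ∧ a)]: least fixpoint, start Z0 = Sat((b ∧ a)) = {m6}, add states in Sat(¬b) with some successor in Z. Z1 = {m1, m6}; Z2 = {m1, m5, m6, m7}; fixed.
Sat(E[¬b U (b ∧ a)]) = {m1, m5, m6, m7}
A[(a ∧ b) U E[¬b U (b ∧ a)]]: least fixpoint, start Z0 = Sat(E[¬b U (b ∧ a)]) = {m1, m5, m6, m7}, add states in Sat(a ∧ b) with every successor in Z. Already a fixed point.
Sat(A[(a ∧ b) U E[¬b U (b ∧ a)]]) = {m1, m5, m6, m7}
m1 ∈ Sat(A[(a ∧ b) U E[¬b U (b ∧ a)]]) = {m1, m5, m6, m7}, so the formula holds at m1.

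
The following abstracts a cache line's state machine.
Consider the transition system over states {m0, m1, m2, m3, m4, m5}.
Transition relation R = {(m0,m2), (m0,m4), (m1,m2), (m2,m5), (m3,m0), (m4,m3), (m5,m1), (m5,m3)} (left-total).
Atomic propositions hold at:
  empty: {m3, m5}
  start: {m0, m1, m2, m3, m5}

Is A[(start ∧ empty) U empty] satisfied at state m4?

No

Sat(start ∧ empty) = {m3, m5}
A[(start ∧ empty) U empty]: least fixpoint, start Z0 = Sat(empty) = {m3, m5}, add states in Sat(start ∧ empty) with every successor in Z. Already a fixed point.
Sat(A[(start ∧ empty) U empty]) = {m3, m5}
m4 ∉ Sat(A[(start ∧ empty) U empty]) = {m3, m5}, so the formula does not hold at m4.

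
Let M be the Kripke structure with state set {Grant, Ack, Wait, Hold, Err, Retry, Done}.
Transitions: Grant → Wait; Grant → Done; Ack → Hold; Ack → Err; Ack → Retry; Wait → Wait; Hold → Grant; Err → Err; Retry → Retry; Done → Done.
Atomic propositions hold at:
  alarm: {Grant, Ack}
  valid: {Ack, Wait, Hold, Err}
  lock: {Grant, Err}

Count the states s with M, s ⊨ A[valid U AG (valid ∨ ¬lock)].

Sat(¬lock) = {Ack, Wait, Hold, Retry, Done}
Sat(valid ∨ ¬lock) = {Ack, Wait, Hold, Err, Retry, Done}
AG (valid ∨ ¬lock): greatest fixpoint, start Z0 = {Ack, Wait, Hold, Err, Retry, Done}, keep only states in Sat with every successor in Z. Z1 = {Ack, Wait, Err, Retry, Done}; Z2 = {Wait, Err, Retry, Done}; fixed.
Sat(AG (valid ∨ ¬lock)) = {Wait, Err, Retry, Done}
A[valid U AG (valid ∨ ¬lock)]: least fixpoint, start Z0 = Sat(AG (valid ∨ ¬lock)) = {Wait, Err, Retry, Done}, add states in Sat(valid) with every successor in Z. Already a fixed point.
Sat(A[valid U AG (valid ∨ ¬lock)]) = {Wait, Err, Retry, Done}
|Sat(A[valid U AG (valid ∨ ¬lock)])| = |{Wait, Err, Retry, Done}| = 4.

4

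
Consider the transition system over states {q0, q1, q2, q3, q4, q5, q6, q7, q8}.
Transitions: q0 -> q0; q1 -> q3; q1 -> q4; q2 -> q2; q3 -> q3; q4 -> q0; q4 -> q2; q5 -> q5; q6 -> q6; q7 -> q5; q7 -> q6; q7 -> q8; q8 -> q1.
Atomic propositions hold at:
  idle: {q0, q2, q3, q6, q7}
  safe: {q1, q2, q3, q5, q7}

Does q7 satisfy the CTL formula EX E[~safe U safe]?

Yes

Sat(~safe) = {q0, q4, q6, q8}
E[~safe U safe]: least fixpoint, start Z0 = Sat(safe) = {q1, q2, q3, q5, q7}, add states in Sat(~safe) with some successor in Z. Z1 = {q1, q2, q3, q4, q5, q7, q8}; fixed.
Sat(E[~safe U safe]) = {q1, q2, q3, q4, q5, q7, q8}
Sat(EX E[~safe U safe]) = {s : some successor in {q1, q2, q3, q4, q5, q7, q8}} = {q1, q2, q3, q4, q5, q7, q8}
q7 ∈ Sat(EX E[~safe U safe]) = {q1, q2, q3, q4, q5, q7, q8}, so the formula holds at q7.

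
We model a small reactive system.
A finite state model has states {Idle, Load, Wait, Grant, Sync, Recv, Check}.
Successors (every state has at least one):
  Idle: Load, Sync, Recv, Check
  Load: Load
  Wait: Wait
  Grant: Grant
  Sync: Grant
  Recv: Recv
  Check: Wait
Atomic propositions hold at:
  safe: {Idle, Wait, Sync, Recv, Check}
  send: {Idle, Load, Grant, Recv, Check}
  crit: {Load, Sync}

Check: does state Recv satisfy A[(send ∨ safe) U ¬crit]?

Yes

Sat(send ∨ safe) = {Idle, Load, Wait, Grant, Sync, Recv, Check}
Sat(¬crit) = {Idle, Wait, Grant, Recv, Check}
A[(send ∨ safe) U ¬crit]: least fixpoint, start Z0 = Sat(¬crit) = {Idle, Wait, Grant, Recv, Check}, add states in Sat(send ∨ safe) with every successor in Z. Z1 = {Idle, Wait, Grant, Sync, Recv, Check}; fixed.
Sat(A[(send ∨ safe) U ¬crit]) = {Idle, Wait, Grant, Sync, Recv, Check}
Recv ∈ Sat(A[(send ∨ safe) U ¬crit]) = {Idle, Wait, Grant, Sync, Recv, Check}, so the formula holds at Recv.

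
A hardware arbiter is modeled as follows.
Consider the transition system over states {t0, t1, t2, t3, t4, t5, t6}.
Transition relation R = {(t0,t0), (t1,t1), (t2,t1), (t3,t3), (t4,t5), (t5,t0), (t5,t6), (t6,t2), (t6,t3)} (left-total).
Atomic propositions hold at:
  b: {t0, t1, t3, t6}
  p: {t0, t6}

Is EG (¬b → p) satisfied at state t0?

Sat(¬b) = {t2, t4, t5}
Sat(¬b → p) = {t0, t1, t3, t6}
EG (¬b → p): greatest fixpoint, start Z0 = {t0, t1, t3, t6}, keep only states in Sat with some successor in Z. Already a fixed point.
Sat(EG (¬b → p)) = {t0, t1, t3, t6}
t0 ∈ Sat(EG (¬b → p)) = {t0, t1, t3, t6}, so the formula holds at t0.

Yes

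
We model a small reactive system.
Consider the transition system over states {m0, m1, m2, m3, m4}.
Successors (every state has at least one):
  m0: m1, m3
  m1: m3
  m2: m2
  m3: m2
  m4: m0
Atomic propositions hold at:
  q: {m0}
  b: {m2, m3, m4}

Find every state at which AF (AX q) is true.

{m4}

Sat(AX q) = {s : every successor in {m0}} = {m4}
AF (AX q): least fixpoint, start Z0 = {m4}, add states with every successor in Z. Already a fixed point.
Sat(AF (AX q)) = {m4}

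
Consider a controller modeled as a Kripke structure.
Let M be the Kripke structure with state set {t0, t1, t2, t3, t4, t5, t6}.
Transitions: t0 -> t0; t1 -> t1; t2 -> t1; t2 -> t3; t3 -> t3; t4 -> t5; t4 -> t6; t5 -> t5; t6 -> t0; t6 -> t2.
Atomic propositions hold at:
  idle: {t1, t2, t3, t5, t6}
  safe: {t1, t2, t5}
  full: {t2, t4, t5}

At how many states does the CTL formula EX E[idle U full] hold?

3

E[idle U full]: least fixpoint, start Z0 = Sat(full) = {t2, t4, t5}, add states in Sat(idle) with some successor in Z. Z1 = {t2, t4, t5, t6}; fixed.
Sat(E[idle U full]) = {t2, t4, t5, t6}
Sat(EX E[idle U full]) = {s : some successor in {t2, t4, t5, t6}} = {t4, t5, t6}
|Sat(EX E[idle U full])| = |{t4, t5, t6}| = 3.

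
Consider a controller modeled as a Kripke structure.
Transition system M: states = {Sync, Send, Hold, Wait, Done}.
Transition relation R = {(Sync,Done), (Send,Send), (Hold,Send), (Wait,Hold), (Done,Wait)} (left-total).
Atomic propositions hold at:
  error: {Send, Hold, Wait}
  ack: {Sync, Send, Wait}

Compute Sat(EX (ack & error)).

Sat(ack & error) = {Send, Wait}
Sat(EX (ack & error)) = {s : some successor in {Send, Wait}} = {Send, Hold, Done}

{Send, Hold, Done}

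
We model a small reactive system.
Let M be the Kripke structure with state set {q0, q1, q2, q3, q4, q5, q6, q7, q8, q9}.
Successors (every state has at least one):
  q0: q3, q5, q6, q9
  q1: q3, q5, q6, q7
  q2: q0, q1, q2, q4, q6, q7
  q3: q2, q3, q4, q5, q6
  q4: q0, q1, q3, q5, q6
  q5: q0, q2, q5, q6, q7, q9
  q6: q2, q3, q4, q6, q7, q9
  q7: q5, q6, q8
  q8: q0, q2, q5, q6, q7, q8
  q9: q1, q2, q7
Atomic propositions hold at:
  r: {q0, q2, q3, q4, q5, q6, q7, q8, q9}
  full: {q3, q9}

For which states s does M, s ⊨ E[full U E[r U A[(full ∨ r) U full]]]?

{q0, q2, q3, q4, q5, q6, q7, q8, q9}

Sat(full ∨ r) = {q0, q2, q3, q4, q5, q6, q7, q8, q9}
A[(full ∨ r) U full]: least fixpoint, start Z0 = Sat(full) = {q3, q9}, add states in Sat(full ∨ r) with every successor in Z. Already a fixed point.
Sat(A[(full ∨ r) U full]) = {q3, q9}
E[r U A[(full ∨ r) U full]]: least fixpoint, start Z0 = Sat(A[(full ∨ r) U full]) = {q3, q9}, add states in Sat(r) with some successor in Z. Z1 = {q0, q3, q4, q5, q6, q9}; Z2 = {q0, q2, q3, q4, q5, q6, q7, q8, q9}; fixed.
Sat(E[r U A[(full ∨ r) U full]]) = {q0, q2, q3, q4, q5, q6, q7, q8, q9}
E[full U E[r U A[(full ∨ r) U full]]]: least fixpoint, start Z0 = Sat(E[r U A[(full ∨ r) U full]]) = {q0, q2, q3, q4, q5, q6, q7, q8, q9}, add states in Sat(full) with some successor in Z. Already a fixed point.
Sat(E[full U E[r U A[(full ∨ r) U full]]]) = {q0, q2, q3, q4, q5, q6, q7, q8, q9}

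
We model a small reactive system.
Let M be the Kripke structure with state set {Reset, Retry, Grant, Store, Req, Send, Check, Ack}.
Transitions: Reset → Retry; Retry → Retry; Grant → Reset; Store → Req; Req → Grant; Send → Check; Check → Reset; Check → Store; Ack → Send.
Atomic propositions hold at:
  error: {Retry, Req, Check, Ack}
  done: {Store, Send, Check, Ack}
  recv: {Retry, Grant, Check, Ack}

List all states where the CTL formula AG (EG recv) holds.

EG recv: greatest fixpoint, start Z0 = {Retry, Grant, Check, Ack}, keep only states in Sat with some successor in Z. Z1 = {Retry}; fixed.
Sat(EG recv) = {Retry}
AG (EG recv): greatest fixpoint, start Z0 = {Retry}, keep only states in Sat with every successor in Z. Already a fixed point.
Sat(AG (EG recv)) = {Retry}

{Retry}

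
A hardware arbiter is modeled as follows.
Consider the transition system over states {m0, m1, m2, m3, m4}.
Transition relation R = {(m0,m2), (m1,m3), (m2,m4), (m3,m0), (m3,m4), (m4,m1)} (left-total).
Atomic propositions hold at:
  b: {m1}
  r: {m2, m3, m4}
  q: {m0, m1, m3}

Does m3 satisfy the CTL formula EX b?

No

Sat(EX b) = {s : some successor in {m1}} = {m4}
m3 ∉ Sat(EX b) = {m4}, so the formula does not hold at m3.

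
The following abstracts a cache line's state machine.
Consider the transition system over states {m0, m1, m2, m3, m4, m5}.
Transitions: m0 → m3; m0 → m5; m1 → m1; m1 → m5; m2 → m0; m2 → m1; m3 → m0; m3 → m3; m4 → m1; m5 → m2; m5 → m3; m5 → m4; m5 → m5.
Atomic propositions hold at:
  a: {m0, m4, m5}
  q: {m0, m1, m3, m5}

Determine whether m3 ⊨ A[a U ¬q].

Sat(¬q) = {m2, m4}
A[a U ¬q]: least fixpoint, start Z0 = Sat(¬q) = {m2, m4}, add states in Sat(a) with every successor in Z. Already a fixed point.
Sat(A[a U ¬q]) = {m2, m4}
m3 ∉ Sat(A[a U ¬q]) = {m2, m4}, so the formula does not hold at m3.

No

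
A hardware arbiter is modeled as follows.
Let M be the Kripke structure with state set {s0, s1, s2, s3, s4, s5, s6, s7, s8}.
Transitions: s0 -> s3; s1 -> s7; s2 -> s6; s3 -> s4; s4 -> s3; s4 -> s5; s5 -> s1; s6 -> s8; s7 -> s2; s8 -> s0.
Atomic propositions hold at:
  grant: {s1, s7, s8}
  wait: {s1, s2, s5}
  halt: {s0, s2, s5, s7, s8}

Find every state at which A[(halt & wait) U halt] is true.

Sat(halt & wait) = {s2, s5}
A[(halt & wait) U halt]: least fixpoint, start Z0 = Sat(halt) = {s0, s2, s5, s7, s8}, add states in Sat(halt & wait) with every successor in Z. Already a fixed point.
Sat(A[(halt & wait) U halt]) = {s0, s2, s5, s7, s8}

{s0, s2, s5, s7, s8}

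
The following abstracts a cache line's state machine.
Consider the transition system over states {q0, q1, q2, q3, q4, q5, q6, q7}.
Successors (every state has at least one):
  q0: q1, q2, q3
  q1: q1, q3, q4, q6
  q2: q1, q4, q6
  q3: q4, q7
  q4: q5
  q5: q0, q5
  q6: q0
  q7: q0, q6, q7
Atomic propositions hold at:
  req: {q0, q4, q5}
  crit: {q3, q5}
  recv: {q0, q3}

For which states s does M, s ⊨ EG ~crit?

Sat(~crit) = {q0, q1, q2, q4, q6, q7}
EG ~crit: greatest fixpoint, start Z0 = {q0, q1, q2, q4, q6, q7}, keep only states in Sat with some successor in Z. Z1 = {q0, q1, q2, q6, q7}; fixed.
Sat(EG ~crit) = {q0, q1, q2, q6, q7}

{q0, q1, q2, q6, q7}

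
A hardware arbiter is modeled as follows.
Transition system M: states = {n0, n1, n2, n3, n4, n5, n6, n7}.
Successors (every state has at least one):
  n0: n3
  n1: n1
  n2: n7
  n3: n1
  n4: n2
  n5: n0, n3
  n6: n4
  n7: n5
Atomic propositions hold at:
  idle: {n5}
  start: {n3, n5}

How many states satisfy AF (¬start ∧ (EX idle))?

Sat(¬start) = {n0, n1, n2, n4, n6, n7}
Sat(EX idle) = {s : some successor in {n5}} = {n7}
Sat(¬start ∧ (EX idle)) = {n7}
AF (¬start ∧ (EX idle)): least fixpoint, start Z0 = {n7}, add states with every successor in Z. Z1 = {n2, n7}; Z2 = {n2, n4, n7}; Z3 = {n2, n4, n6, n7}; fixed.
Sat(AF (¬start ∧ (EX idle))) = {n2, n4, n6, n7}
|Sat(AF (¬start ∧ (EX idle)))| = |{n2, n4, n6, n7}| = 4.

4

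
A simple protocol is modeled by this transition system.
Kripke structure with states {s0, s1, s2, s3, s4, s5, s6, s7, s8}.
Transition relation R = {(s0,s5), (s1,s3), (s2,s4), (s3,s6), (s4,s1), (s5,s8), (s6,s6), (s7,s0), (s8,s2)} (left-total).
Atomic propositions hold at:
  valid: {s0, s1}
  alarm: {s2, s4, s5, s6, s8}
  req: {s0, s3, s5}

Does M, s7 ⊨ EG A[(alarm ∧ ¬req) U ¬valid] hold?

Sat(¬req) = {s1, s2, s4, s6, s7, s8}
Sat(alarm ∧ ¬req) = {s2, s4, s6, s8}
Sat(¬valid) = {s2, s3, s4, s5, s6, s7, s8}
A[(alarm ∧ ¬req) U ¬valid]: least fixpoint, start Z0 = Sat(¬valid) = {s2, s3, s4, s5, s6, s7, s8}, add states in Sat(alarm ∧ ¬req) with every successor in Z. Already a fixed point.
Sat(A[(alarm ∧ ¬req) U ¬valid]) = {s2, s3, s4, s5, s6, s7, s8}
EG A[(alarm ∧ ¬req) U ¬valid]: greatest fixpoint, start Z0 = {s2, s3, s4, s5, s6, s7, s8}, keep only states in Sat with some successor in Z. Z1 = {s2, s3, s5, s6, s8}; Z2 = {s3, s5, s6, s8}; Z3 = {s3, s5, s6}; Z4 = {s3, s6}; fixed.
Sat(EG A[(alarm ∧ ¬req) U ¬valid]) = {s3, s6}
s7 ∉ Sat(EG A[(alarm ∧ ¬req) U ¬valid]) = {s3, s6}, so the formula does not hold at s7.

No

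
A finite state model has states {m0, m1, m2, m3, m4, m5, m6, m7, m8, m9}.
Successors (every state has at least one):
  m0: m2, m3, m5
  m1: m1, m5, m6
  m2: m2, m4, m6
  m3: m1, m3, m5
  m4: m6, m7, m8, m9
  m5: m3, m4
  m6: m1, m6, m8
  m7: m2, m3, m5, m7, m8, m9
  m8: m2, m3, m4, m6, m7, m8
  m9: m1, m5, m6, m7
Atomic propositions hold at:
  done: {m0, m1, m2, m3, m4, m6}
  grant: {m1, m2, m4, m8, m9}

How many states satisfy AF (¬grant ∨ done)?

Sat(¬grant) = {m0, m3, m5, m6, m7}
Sat(¬grant ∨ done) = {m0, m1, m2, m3, m4, m5, m6, m7}
AF (¬grant ∨ done): least fixpoint, start Z0 = {m0, m1, m2, m3, m4, m5, m6, m7}, add states with every successor in Z. Z1 = {m0, m1, m2, m3, m4, m5, m6, m7, m9}; fixed.
Sat(AF (¬grant ∨ done)) = {m0, m1, m2, m3, m4, m5, m6, m7, m9}
|Sat(AF (¬grant ∨ done))| = |{m0, m1, m2, m3, m4, m5, m6, m7, m9}| = 9.

9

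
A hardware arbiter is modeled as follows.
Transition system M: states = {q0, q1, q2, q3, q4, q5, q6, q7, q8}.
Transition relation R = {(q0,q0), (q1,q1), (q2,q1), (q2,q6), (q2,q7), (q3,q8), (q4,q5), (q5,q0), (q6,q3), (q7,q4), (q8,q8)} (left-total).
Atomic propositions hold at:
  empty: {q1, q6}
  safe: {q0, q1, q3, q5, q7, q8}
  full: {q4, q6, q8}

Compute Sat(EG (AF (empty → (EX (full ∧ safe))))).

Sat(full ∧ safe) = {q8}
Sat(EX (full ∧ safe)) = {s : some successor in {q8}} = {q3, q8}
Sat(empty → (EX (full ∧ safe))) = {q0, q2, q3, q4, q5, q7, q8}
AF (empty → (EX (full ∧ safe))): least fixpoint, start Z0 = {q0, q2, q3, q4, q5, q7, q8}, add states with every successor in Z. Z1 = {q0, q2, q3, q4, q5, q6, q7, q8}; fixed.
Sat(AF (empty → (EX (full ∧ safe)))) = {q0, q2, q3, q4, q5, q6, q7, q8}
EG (AF (empty → (EX (full ∧ safe)))): greatest fixpoint, start Z0 = {q0, q2, q3, q4, q5, q6, q7, q8}, keep only states in Sat with some successor in Z. Already a fixed point.
Sat(EG (AF (empty → (EX (full ∧ safe))))) = {q0, q2, q3, q4, q5, q6, q7, q8}

{q0, q2, q3, q4, q5, q6, q7, q8}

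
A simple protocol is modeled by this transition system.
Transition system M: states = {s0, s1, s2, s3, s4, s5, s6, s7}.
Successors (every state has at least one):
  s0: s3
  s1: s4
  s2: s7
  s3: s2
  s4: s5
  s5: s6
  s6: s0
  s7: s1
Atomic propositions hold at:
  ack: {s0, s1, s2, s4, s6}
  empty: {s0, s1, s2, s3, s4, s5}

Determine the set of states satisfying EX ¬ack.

{s0, s2, s4}

Sat(¬ack) = {s3, s5, s7}
Sat(EX ¬ack) = {s : some successor in {s3, s5, s7}} = {s0, s2, s4}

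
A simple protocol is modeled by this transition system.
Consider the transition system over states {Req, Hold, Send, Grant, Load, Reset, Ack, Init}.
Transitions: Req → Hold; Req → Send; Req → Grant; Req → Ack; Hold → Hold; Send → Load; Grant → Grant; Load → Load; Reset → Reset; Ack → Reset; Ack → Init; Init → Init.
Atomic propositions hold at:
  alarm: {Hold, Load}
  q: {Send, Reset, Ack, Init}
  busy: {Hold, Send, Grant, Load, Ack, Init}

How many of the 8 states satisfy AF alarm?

AF alarm: least fixpoint, start Z0 = {Hold, Load}, add states with every successor in Z. Z1 = {Hold, Send, Load}; fixed.
Sat(AF alarm) = {Hold, Send, Load}
|Sat(AF alarm)| = |{Hold, Send, Load}| = 3.

3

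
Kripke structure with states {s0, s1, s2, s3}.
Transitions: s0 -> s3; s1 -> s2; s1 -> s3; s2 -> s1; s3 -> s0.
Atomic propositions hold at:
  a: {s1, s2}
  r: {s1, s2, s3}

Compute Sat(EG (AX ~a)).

Sat(~a) = {s0, s3}
Sat(AX ~a) = {s : every successor in {s0, s3}} = {s0, s3}
EG (AX ~a): greatest fixpoint, start Z0 = {s0, s3}, keep only states in Sat with some successor in Z. Already a fixed point.
Sat(EG (AX ~a)) = {s0, s3}

{s0, s3}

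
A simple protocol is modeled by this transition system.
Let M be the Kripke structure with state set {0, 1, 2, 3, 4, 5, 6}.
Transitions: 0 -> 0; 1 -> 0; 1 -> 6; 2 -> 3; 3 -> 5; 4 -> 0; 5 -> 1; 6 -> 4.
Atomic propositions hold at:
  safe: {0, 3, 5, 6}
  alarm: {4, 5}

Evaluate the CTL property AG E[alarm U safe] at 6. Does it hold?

E[alarm U safe]: least fixpoint, start Z0 = Sat(safe) = {0, 3, 5, 6}, add states in Sat(alarm) with some successor in Z. Z1 = {0, 3, 4, 5, 6}; fixed.
Sat(E[alarm U safe]) = {0, 3, 4, 5, 6}
AG E[alarm U safe]: greatest fixpoint, start Z0 = {0, 3, 4, 5, 6}, keep only states in Sat with every successor in Z. Z1 = {0, 3, 4, 6}; Z2 = {0, 4, 6}; fixed.
Sat(AG E[alarm U safe]) = {0, 4, 6}
6 ∈ Sat(AG E[alarm U safe]) = {0, 4, 6}, so the formula holds at 6.

Yes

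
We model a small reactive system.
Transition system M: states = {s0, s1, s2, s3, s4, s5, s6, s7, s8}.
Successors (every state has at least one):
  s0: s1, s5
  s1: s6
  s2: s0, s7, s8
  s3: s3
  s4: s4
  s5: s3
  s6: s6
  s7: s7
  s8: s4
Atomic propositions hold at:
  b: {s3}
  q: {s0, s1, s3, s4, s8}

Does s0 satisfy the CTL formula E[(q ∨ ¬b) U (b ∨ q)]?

Sat(¬b) = {s0, s1, s2, s4, s5, s6, s7, s8}
Sat(q ∨ ¬b) = {s0, s1, s2, s3, s4, s5, s6, s7, s8}
Sat(b ∨ q) = {s0, s1, s3, s4, s8}
E[(q ∨ ¬b) U (b ∨ q)]: least fixpoint, start Z0 = Sat((b ∨ q)) = {s0, s1, s3, s4, s8}, add states in Sat(q ∨ ¬b) with some successor in Z. Z1 = {s0, s1, s2, s3, s4, s5, s8}; fixed.
Sat(E[(q ∨ ¬b) U (b ∨ q)]) = {s0, s1, s2, s3, s4, s5, s8}
s0 ∈ Sat(E[(q ∨ ¬b) U (b ∨ q)]) = {s0, s1, s2, s3, s4, s5, s8}, so the formula holds at s0.

Yes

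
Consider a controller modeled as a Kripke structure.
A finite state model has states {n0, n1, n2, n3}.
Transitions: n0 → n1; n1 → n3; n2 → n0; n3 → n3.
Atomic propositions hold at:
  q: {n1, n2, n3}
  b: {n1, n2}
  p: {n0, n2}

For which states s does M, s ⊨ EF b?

EF b: least fixpoint, start Z0 = {n1, n2}, add states with some successor in Z. Z1 = {n0, n1, n2}; fixed.
Sat(EF b) = {n0, n1, n2}

{n0, n1, n2}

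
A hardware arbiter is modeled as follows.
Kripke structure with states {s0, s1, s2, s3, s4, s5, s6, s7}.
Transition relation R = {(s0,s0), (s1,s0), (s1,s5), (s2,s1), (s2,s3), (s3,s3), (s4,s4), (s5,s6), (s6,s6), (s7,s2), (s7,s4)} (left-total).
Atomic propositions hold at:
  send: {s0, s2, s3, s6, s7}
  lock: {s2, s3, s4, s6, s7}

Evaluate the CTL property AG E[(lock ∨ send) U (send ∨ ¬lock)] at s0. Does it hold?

Sat(lock ∨ send) = {s0, s2, s3, s4, s6, s7}
Sat(¬lock) = {s0, s1, s5}
Sat(send ∨ ¬lock) = {s0, s1, s2, s3, s5, s6, s7}
E[(lock ∨ send) U (send ∨ ¬lock)]: least fixpoint, start Z0 = Sat((send ∨ ¬lock)) = {s0, s1, s2, s3, s5, s6, s7}, add states in Sat(lock ∨ send) with some successor in Z. Already a fixed point.
Sat(E[(lock ∨ send) U (send ∨ ¬lock)]) = {s0, s1, s2, s3, s5, s6, s7}
AG E[(lock ∨ send) U (send ∨ ¬lock)]: greatest fixpoint, start Z0 = {s0, s1, s2, s3, s5, s6, s7}, keep only states in Sat with every successor in Z. Z1 = {s0, s1, s2, s3, s5, s6}; fixed.
Sat(AG E[(lock ∨ send) U (send ∨ ¬lock)]) = {s0, s1, s2, s3, s5, s6}
s0 ∈ Sat(AG E[(lock ∨ send) U (send ∨ ¬lock)]) = {s0, s1, s2, s3, s5, s6}, so the formula holds at s0.

Yes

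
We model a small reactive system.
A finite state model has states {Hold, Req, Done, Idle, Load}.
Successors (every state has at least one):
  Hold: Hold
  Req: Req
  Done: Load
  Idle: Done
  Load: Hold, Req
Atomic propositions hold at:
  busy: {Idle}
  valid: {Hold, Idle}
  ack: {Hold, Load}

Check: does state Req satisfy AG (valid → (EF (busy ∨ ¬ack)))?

Sat(¬ack) = {Req, Done, Idle}
Sat(busy ∨ ¬ack) = {Req, Done, Idle}
EF (busy ∨ ¬ack): least fixpoint, start Z0 = {Req, Done, Idle}, add states with some successor in Z. Z1 = {Req, Done, Idle, Load}; fixed.
Sat(EF (busy ∨ ¬ack)) = {Req, Done, Idle, Load}
Sat(valid → (EF (busy ∨ ¬ack))) = {Req, Done, Idle, Load}
AG (valid → (EF (busy ∨ ¬ack))): greatest fixpoint, start Z0 = {Req, Done, Idle, Load}, keep only states in Sat with every successor in Z. Z1 = {Req, Done, Idle}; Z2 = {Req, Idle}; Z3 = {Req}; fixed.
Sat(AG (valid → (EF (busy ∨ ¬ack)))) = {Req}
Req ∈ Sat(AG (valid → (EF (busy ∨ ¬ack)))) = {Req}, so the formula holds at Req.

Yes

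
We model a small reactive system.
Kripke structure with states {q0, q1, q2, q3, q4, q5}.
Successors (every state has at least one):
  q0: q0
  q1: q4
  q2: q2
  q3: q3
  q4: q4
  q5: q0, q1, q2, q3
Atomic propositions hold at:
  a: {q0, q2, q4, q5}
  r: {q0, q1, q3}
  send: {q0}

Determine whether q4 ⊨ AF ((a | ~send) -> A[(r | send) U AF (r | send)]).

Sat(~send) = {q1, q2, q3, q4, q5}
Sat(a | ~send) = {q0, q1, q2, q3, q4, q5}
Sat(r | send) = {q0, q1, q3}
AF (r | send): least fixpoint, start Z0 = {q0, q1, q3}, add states with every successor in Z. Already a fixed point.
Sat(AF (r | send)) = {q0, q1, q3}
A[(r | send) U AF (r | send)]: least fixpoint, start Z0 = Sat(AF (r | send)) = {q0, q1, q3}, add states in Sat(r | send) with every successor in Z. Already a fixed point.
Sat(A[(r | send) U AF (r | send)]) = {q0, q1, q3}
Sat((a | ~send) -> A[(r | send) U AF (r | send)]) = {q0, q1, q3}
AF ((a | ~send) -> A[(r | send) U AF (r | send)]): least fixpoint, start Z0 = {q0, q1, q3}, add states with every successor in Z. Already a fixed point.
Sat(AF ((a | ~send) -> A[(r | send) U AF (r | send)])) = {q0, q1, q3}
q4 ∉ Sat(AF ((a | ~send) -> A[(r | send) U AF (r | send)])) = {q0, q1, q3}, so the formula does not hold at q4.

No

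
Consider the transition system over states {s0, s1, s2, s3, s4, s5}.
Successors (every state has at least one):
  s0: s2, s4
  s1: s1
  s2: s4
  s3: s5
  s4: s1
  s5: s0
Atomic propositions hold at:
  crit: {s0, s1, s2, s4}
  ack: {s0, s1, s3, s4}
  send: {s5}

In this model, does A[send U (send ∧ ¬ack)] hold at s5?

Sat(¬ack) = {s2, s5}
Sat(send ∧ ¬ack) = {s5}
A[send U (send ∧ ¬ack)]: least fixpoint, start Z0 = Sat((send ∧ ¬ack)) = {s5}, add states in Sat(send) with every successor in Z. Already a fixed point.
Sat(A[send U (send ∧ ¬ack)]) = {s5}
s5 ∈ Sat(A[send U (send ∧ ¬ack)]) = {s5}, so the formula holds at s5.

Yes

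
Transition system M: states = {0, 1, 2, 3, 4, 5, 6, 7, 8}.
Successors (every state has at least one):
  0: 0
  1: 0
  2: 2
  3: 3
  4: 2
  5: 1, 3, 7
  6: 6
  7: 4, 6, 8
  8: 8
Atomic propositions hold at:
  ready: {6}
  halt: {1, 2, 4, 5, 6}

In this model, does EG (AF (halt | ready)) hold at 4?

Sat(halt | ready) = {1, 2, 4, 5, 6}
AF (halt | ready): least fixpoint, start Z0 = {1, 2, 4, 5, 6}, add states with every successor in Z. Already a fixed point.
Sat(AF (halt | ready)) = {1, 2, 4, 5, 6}
EG (AF (halt | ready)): greatest fixpoint, start Z0 = {1, 2, 4, 5, 6}, keep only states in Sat with some successor in Z. Z1 = {2, 4, 5, 6}; Z2 = {2, 4, 6}; fixed.
Sat(EG (AF (halt | ready))) = {2, 4, 6}
4 ∈ Sat(EG (AF (halt | ready))) = {2, 4, 6}, so the formula holds at 4.

Yes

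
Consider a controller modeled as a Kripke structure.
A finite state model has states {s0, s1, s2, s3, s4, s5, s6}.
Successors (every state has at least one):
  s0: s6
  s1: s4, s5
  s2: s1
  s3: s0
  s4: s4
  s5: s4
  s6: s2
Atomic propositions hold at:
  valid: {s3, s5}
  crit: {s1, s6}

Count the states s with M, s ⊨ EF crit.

EF crit: least fixpoint, start Z0 = {s1, s6}, add states with some successor in Z. Z1 = {s0, s1, s2, s6}; Z2 = {s0, s1, s2, s3, s6}; fixed.
Sat(EF crit) = {s0, s1, s2, s3, s6}
|Sat(EF crit)| = |{s0, s1, s2, s3, s6}| = 5.

5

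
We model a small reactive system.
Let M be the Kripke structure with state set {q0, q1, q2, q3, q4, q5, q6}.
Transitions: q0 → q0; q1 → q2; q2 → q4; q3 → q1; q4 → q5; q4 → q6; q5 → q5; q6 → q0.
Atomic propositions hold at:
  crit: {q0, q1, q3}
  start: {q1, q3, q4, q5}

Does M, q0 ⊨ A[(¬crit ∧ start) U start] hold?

No

Sat(¬crit) = {q2, q4, q5, q6}
Sat(¬crit ∧ start) = {q4, q5}
A[(¬crit ∧ start) U start]: least fixpoint, start Z0 = Sat(start) = {q1, q3, q4, q5}, add states in Sat(¬crit ∧ start) with every successor in Z. Already a fixed point.
Sat(A[(¬crit ∧ start) U start]) = {q1, q3, q4, q5}
q0 ∉ Sat(A[(¬crit ∧ start) U start]) = {q1, q3, q4, q5}, so the formula does not hold at q0.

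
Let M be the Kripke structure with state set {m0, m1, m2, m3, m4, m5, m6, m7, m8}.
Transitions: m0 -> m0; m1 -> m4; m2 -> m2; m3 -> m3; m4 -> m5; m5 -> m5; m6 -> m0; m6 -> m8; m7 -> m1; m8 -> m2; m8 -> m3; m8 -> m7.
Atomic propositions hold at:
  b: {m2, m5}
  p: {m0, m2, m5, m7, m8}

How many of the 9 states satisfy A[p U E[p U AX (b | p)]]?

6

Sat(b | p) = {m0, m2, m5, m7, m8}
Sat(AX (b | p)) = {s : every successor in {m0, m2, m5, m7, m8}} = {m0, m2, m4, m5, m6}
E[p U AX (b | p)]: least fixpoint, start Z0 = Sat(AX (b | p)) = {m0, m2, m4, m5, m6}, add states in Sat(p) with some successor in Z. Z1 = {m0, m2, m4, m5, m6, m8}; fixed.
Sat(E[p U AX (b | p)]) = {m0, m2, m4, m5, m6, m8}
A[p U E[p U AX (b | p)]]: least fixpoint, start Z0 = Sat(E[p U AX (b | p)]) = {m0, m2, m4, m5, m6, m8}, add states in Sat(p) with every successor in Z. Already a fixed point.
Sat(A[p U E[p U AX (b | p)]]) = {m0, m2, m4, m5, m6, m8}
|Sat(A[p U E[p U AX (b | p)]])| = |{m0, m2, m4, m5, m6, m8}| = 6.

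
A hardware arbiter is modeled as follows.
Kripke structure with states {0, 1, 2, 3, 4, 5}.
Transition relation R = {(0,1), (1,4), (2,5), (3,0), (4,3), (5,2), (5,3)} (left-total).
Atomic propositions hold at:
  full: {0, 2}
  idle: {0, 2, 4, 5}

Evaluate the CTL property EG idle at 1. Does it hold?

No

EG idle: greatest fixpoint, start Z0 = {0, 2, 4, 5}, keep only states in Sat with some successor in Z. Z1 = {2, 5}; fixed.
Sat(EG idle) = {2, 5}
1 ∉ Sat(EG idle) = {2, 5}, so the formula does not hold at 1.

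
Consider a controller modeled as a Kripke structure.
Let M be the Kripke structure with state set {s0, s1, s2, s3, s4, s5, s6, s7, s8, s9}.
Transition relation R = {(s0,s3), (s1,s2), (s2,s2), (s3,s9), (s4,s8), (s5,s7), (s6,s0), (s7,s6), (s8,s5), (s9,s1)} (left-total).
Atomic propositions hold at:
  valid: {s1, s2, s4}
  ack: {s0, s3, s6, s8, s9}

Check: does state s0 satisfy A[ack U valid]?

Yes

A[ack U valid]: least fixpoint, start Z0 = Sat(valid) = {s1, s2, s4}, add states in Sat(ack) with every successor in Z. Z1 = {s1, s2, s4, s9}; Z2 = {s1, s2, s3, s4, s9}; Z3 = {s0, s1, s2, s3, s4, s9}; Z4 = {s0, s1, s2, s3, s4, s6, s9}; fixed.
Sat(A[ack U valid]) = {s0, s1, s2, s3, s4, s6, s9}
s0 ∈ Sat(A[ack U valid]) = {s0, s1, s2, s3, s4, s6, s9}, so the formula holds at s0.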